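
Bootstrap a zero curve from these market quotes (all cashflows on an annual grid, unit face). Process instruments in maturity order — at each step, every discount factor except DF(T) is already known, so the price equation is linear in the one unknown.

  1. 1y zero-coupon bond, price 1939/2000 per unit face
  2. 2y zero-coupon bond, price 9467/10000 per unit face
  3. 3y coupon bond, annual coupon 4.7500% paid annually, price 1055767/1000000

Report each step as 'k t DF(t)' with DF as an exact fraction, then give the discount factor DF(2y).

1 1 1939/2000
2 2 9467/10000
3 3 921/1000
DF(2y) = 9467/10000 ≈ 0.946700

step 1 [1y] zero: DF = P = 1939/2000 ≈ 0.969500
step 2 [2y] zero: DF = P = 9467/10000 ≈ 0.946700
step 3 [3y] bond c/1=19/400: DF=(1055767/1000000 − 19/400·(0.969500+0.946700))/(1+19/400) = 921/1000 ≈ 0.921000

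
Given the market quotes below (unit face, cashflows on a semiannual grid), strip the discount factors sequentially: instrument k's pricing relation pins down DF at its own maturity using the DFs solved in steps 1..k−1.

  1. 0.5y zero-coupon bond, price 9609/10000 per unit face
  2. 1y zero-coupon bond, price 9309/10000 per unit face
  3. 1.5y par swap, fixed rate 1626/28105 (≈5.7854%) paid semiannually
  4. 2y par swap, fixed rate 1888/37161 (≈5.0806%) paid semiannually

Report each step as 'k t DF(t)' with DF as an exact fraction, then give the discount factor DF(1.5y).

1 1/2 9609/10000
2 1 9309/10000
3 3/2 9187/10000
4 2 566/625
DF(1.5y) = 9187/10000 ≈ 0.918700

step 1 [0.5y] zero: DF = P = 9609/10000 ≈ 0.960900
step 2 [1y] zero: DF = P = 9309/10000 ≈ 0.930900
step 3 [1.5y] swap r/2=813/28105: DF=(1 − 813/28105·(0.960900+0.930900))/(1+813/28105) = 9187/10000 ≈ 0.918700
step 4 [2y] swap r/2=944/37161: DF=(1 − 944/37161·(0.960900+0.930900+0.918700))/(1+944/37161) = 566/625 ≈ 0.905600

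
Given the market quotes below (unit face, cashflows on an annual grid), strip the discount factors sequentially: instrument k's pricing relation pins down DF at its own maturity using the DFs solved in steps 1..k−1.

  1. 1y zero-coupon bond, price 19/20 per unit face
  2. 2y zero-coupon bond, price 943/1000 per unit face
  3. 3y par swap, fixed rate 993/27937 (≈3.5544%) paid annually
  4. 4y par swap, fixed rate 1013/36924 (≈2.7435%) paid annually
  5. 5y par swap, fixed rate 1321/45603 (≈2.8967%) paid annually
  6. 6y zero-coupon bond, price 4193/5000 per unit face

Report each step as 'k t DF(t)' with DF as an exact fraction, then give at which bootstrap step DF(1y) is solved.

1 1 19/20
2 2 943/1000
3 3 9007/10000
4 4 8987/10000
5 5 8679/10000
6 6 4193/5000
DF(1y) is solved at step 1

step 1 [1y] zero: DF = P = 19/20 ≈ 0.950000
step 2 [2y] zero: DF = P = 943/1000 ≈ 0.943000
step 3 [3y] swap r/1=993/27937: DF=(1 − 993/27937·(0.950000+0.943000))/(1+993/27937) = 9007/10000 ≈ 0.900700
step 4 [4y] swap r/1=1013/36924: DF=(1 − 1013/36924·(0.950000+0.943000+0.900700))/(1+1013/36924) = 8987/10000 ≈ 0.898700
step 5 [5y] swap r/1=1321/45603: DF=(1 − 1321/45603·(0.950000+0.943000+0.900700+0.898700))/(1+1321/45603) = 8679/10000 ≈ 0.867900
step 6 [6y] zero: DF = P = 4193/5000 ≈ 0.838600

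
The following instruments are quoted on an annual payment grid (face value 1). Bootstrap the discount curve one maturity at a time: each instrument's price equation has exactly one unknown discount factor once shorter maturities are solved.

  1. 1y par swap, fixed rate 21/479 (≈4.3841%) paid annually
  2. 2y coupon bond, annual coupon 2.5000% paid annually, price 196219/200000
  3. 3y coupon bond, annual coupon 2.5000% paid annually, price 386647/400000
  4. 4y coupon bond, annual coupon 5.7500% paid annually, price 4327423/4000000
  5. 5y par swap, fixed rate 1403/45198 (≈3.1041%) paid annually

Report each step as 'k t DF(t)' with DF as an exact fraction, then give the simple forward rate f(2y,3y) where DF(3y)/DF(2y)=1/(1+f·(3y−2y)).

step 1 [1y] swap r/1=21/479: DF=(1 − 21/479·(0))/(1+21/479) = 479/500 ≈ 0.958000
step 2 [2y] bond c/1=1/40: DF=(196219/200000 − 1/40·(0.958000))/(1+1/40) = 4669/5000 ≈ 0.933800
step 3 [3y] bond c/1=1/40: DF=(386647/400000 − 1/40·(0.958000+0.933800))/(1+1/40) = 8969/10000 ≈ 0.896900
step 4 [4y] bond c/1=23/400: DF=(4327423/4000000 − 23/400·(0.958000+0.933800+0.896900))/(1+23/400) = 4357/5000 ≈ 0.871400
step 5 [5y] swap r/1=1403/45198: DF=(1 − 1403/45198·(0.958000+0.933800+0.896900+0.871400))/(1+1403/45198) = 8597/10000 ≈ 0.859700

1 1 479/500
2 2 4669/5000
3 3 8969/10000
4 4 4357/5000
5 5 8597/10000
f(2y,3y) = ((4669/5000)/(8969/10000) − 1)/(1) = 369/8969 ≈ 4.1142%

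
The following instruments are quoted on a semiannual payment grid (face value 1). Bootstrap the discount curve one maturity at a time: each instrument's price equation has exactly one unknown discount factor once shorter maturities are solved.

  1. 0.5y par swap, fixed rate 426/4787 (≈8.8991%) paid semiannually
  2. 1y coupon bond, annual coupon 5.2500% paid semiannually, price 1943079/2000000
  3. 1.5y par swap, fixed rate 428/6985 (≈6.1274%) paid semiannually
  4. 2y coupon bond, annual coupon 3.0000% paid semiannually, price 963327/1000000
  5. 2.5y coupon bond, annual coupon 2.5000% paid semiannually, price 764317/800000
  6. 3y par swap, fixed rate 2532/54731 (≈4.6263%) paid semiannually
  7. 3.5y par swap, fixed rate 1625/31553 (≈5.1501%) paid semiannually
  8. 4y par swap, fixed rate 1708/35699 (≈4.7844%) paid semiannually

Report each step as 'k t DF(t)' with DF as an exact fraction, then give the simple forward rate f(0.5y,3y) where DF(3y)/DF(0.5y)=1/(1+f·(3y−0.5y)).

step 1 [0.5y] swap r/2=213/4787: DF=(1 − 213/4787·(0))/(1+213/4787) = 4787/5000 ≈ 0.957400
step 2 [1y] bond c/2=21/800: DF=(1943079/2000000 − 21/800·(0.957400))/(1+21/800) = 4611/5000 ≈ 0.922200
step 3 [1.5y] swap r/2=214/6985: DF=(1 − 214/6985·(0.957400+0.922200))/(1+214/6985) = 1143/1250 ≈ 0.914400
step 4 [2y] bond c/2=3/200: DF=(963327/1000000 − 3/200·(0.957400+0.922200+0.914400))/(1+3/200) = 4539/5000 ≈ 0.907800
step 5 [2.5y] bond c/2=1/80: DF=(764317/800000 − 1/80·(0.957400+0.922200+0.914400+0.907800))/(1+1/80) = 8979/10000 ≈ 0.897900
step 6 [3y] swap r/2=1266/54731: DF=(1 − 1266/54731·(0.957400+0.922200+0.914400+0.907800+0.897900))/(1+1266/54731) = 4367/5000 ≈ 0.873400
step 7 [3.5y] swap r/2=1625/63106: DF=(1 − 1625/63106·(0.957400+0.922200+0.914400+0.907800+0.897900+0.873400))/(1+1625/63106) = 67/80 ≈ 0.837500
step 8 [4y] swap r/2=854/35699: DF=(1 − 854/35699·(0.957400+0.922200+0.914400+0.907800+0.897900+0.873400+0.837500))/(1+854/35699) = 2073/2500 ≈ 0.829200

1 1/2 4787/5000
2 1 4611/5000
3 3/2 1143/1250
4 2 4539/5000
5 5/2 8979/10000
6 3 4367/5000
7 7/2 67/80
8 4 2073/2500
f(0.5y,3y) = ((4787/5000)/(4367/5000) − 1)/(5/2) = 168/4367 ≈ 3.8470%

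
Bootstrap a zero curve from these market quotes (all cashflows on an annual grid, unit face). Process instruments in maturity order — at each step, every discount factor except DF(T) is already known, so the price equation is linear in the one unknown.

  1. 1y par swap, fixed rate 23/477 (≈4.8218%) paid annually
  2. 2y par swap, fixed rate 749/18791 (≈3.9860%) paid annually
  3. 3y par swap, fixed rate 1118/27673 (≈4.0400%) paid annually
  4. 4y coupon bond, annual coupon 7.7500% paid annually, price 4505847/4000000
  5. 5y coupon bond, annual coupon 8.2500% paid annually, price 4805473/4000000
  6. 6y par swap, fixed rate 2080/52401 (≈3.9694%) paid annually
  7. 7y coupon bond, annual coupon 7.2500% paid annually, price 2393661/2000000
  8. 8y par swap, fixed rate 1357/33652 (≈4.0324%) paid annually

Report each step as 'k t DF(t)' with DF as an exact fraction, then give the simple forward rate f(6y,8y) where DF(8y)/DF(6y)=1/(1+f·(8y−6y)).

1 1 477/500
2 2 9251/10000
3 3 4441/5000
4 4 529/625
5 5 1043/1250
6 6 99/125
7 7 7617/10000
8 8 3643/5000
f(6y,8y) = ((99/125)/(3643/5000) − 1)/(2) = 317/7286 ≈ 4.3508%

step 1 [1y] swap r/1=23/477: DF=(1 − 23/477·(0))/(1+23/477) = 477/500 ≈ 0.954000
step 2 [2y] swap r/1=749/18791: DF=(1 − 749/18791·(0.954000))/(1+749/18791) = 9251/10000 ≈ 0.925100
step 3 [3y] swap r/1=1118/27673: DF=(1 − 1118/27673·(0.954000+0.925100))/(1+1118/27673) = 4441/5000 ≈ 0.888200
step 4 [4y] bond c/1=31/400: DF=(4505847/4000000 − 31/400·(0.954000+0.925100+0.888200))/(1+31/400) = 529/625 ≈ 0.846400
step 5 [5y] bond c/1=33/400: DF=(4805473/4000000 − 33/400·(0.954000+0.925100+0.888200+0.846400))/(1+33/400) = 1043/1250 ≈ 0.834400
step 6 [6y] swap r/1=2080/52401: DF=(1 − 2080/52401·(0.954000+0.925100+0.888200+0.846400+0.834400))/(1+2080/52401) = 99/125 ≈ 0.792000
step 7 [7y] bond c/1=29/400: DF=(2393661/2000000 − 29/400·(0.954000+0.925100+0.888200+0.846400+0.834400+0.792000))/(1+29/400) = 7617/10000 ≈ 0.761700
step 8 [8y] swap r/1=1357/33652: DF=(1 − 1357/33652·(0.954000+0.925100+0.888200+0.846400+0.834400+0.792000+0.761700))/(1+1357/33652) = 3643/5000 ≈ 0.728600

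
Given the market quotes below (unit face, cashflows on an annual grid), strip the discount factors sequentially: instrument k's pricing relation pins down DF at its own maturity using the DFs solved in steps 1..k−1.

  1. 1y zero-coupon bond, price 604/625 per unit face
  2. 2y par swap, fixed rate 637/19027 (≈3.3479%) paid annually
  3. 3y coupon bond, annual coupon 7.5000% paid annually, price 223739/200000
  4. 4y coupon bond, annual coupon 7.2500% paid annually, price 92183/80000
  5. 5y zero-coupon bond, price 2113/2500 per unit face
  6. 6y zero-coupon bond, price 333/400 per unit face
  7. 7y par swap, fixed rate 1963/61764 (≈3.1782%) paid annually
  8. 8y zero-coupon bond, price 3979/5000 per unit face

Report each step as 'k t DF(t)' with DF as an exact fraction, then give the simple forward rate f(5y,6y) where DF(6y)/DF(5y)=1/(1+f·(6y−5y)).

step 1 [1y] zero: DF = P = 604/625 ≈ 0.966400
step 2 [2y] swap r/1=637/19027: DF=(1 − 637/19027·(0.966400))/(1+637/19027) = 9363/10000 ≈ 0.936300
step 3 [3y] bond c/1=3/40: DF=(223739/200000 − 3/40·(0.966400+0.936300))/(1+3/40) = 9079/10000 ≈ 0.907900
step 4 [4y] bond c/1=29/400: DF=(92183/80000 − 29/400·(0.966400+0.936300+0.907900))/(1+29/400) = 2211/2500 ≈ 0.884400
step 5 [5y] zero: DF = P = 2113/2500 ≈ 0.845200
step 6 [6y] zero: DF = P = 333/400 ≈ 0.832500
step 7 [7y] swap r/1=1963/61764: DF=(1 − 1963/61764·(0.966400+0.936300+0.907900+0.884400+0.845200+0.832500))/(1+1963/61764) = 8037/10000 ≈ 0.803700
step 8 [8y] zero: DF = P = 3979/5000 ≈ 0.795800

1 1 604/625
2 2 9363/10000
3 3 9079/10000
4 4 2211/2500
5 5 2113/2500
6 6 333/400
7 7 8037/10000
8 8 3979/5000
f(5y,6y) = ((2113/2500)/(333/400) − 1)/(1) = 127/8325 ≈ 1.5255%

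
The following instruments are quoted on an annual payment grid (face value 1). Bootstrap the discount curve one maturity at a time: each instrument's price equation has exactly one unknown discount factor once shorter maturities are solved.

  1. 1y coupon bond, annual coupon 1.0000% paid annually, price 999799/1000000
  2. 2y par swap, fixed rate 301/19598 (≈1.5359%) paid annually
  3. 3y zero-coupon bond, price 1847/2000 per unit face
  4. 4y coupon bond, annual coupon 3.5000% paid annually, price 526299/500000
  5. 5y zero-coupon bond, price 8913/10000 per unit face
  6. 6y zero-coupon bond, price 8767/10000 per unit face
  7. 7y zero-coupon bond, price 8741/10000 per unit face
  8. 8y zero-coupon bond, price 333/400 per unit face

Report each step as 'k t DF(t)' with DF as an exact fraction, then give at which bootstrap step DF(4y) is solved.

1 1 9899/10000
2 2 9699/10000
3 3 1847/2000
4 4 1839/2000
5 5 8913/10000
6 6 8767/10000
7 7 8741/10000
8 8 333/400
DF(4y) is solved at step 4

step 1 [1y] bond c/1=1/100: DF=(999799/1000000 − 1/100·(0))/(1+1/100) = 9899/10000 ≈ 0.989900
step 2 [2y] swap r/1=301/19598: DF=(1 − 301/19598·(0.989900))/(1+301/19598) = 9699/10000 ≈ 0.969900
step 3 [3y] zero: DF = P = 1847/2000 ≈ 0.923500
step 4 [4y] bond c/1=7/200: DF=(526299/500000 − 7/200·(0.989900+0.969900+0.923500))/(1+7/200) = 1839/2000 ≈ 0.919500
step 5 [5y] zero: DF = P = 8913/10000 ≈ 0.891300
step 6 [6y] zero: DF = P = 8767/10000 ≈ 0.876700
step 7 [7y] zero: DF = P = 8741/10000 ≈ 0.874100
step 8 [8y] zero: DF = P = 333/400 ≈ 0.832500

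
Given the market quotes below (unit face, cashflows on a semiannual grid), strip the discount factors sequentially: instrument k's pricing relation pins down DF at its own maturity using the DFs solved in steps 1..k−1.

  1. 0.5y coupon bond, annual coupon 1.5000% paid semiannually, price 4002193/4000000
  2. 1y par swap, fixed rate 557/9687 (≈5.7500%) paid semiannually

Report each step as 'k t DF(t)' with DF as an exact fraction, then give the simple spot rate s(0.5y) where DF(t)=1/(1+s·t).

step 1 [0.5y] bond c/2=3/400: DF=(4002193/4000000 − 3/400·(0))/(1+3/400) = 9931/10000 ≈ 0.993100
step 2 [1y] swap r/2=557/19374: DF=(1 − 557/19374·(0.993100))/(1+557/19374) = 9443/10000 ≈ 0.944300

1 1/2 9931/10000
2 1 9443/10000
s(0.5y) = (1/(9931/10000) − 1)/(1/2) = 138/9931 ≈ 1.3896%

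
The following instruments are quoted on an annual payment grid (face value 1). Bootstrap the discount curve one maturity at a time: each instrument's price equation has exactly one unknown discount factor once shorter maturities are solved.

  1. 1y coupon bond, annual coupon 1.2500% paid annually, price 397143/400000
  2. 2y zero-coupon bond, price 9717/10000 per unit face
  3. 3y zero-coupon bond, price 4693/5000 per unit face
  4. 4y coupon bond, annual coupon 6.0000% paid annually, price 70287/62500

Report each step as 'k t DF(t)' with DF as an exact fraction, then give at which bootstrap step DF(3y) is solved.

step 1 [1y] bond c/1=1/80: DF=(397143/400000 − 1/80·(0))/(1+1/80) = 4903/5000 ≈ 0.980600
step 2 [2y] zero: DF = P = 9717/10000 ≈ 0.971700
step 3 [3y] zero: DF = P = 4693/5000 ≈ 0.938600
step 4 [4y] bond c/1=3/50: DF=(70287/62500 − 3/50·(0.980600+0.971700+0.938600))/(1+3/50) = 8973/10000 ≈ 0.897300

1 1 4903/5000
2 2 9717/10000
3 3 4693/5000
4 4 8973/10000
DF(3y) is solved at step 3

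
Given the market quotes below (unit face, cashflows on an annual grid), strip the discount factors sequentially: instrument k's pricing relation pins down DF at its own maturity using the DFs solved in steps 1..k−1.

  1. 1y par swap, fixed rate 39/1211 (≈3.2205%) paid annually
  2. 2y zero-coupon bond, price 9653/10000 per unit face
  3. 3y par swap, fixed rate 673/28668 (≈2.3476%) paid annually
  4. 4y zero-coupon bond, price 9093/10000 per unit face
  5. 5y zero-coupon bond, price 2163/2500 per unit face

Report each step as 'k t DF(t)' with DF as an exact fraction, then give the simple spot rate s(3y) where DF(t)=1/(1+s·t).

step 1 [1y] swap r/1=39/1211: DF=(1 − 39/1211·(0))/(1+39/1211) = 1211/1250 ≈ 0.968800
step 2 [2y] zero: DF = P = 9653/10000 ≈ 0.965300
step 3 [3y] swap r/1=673/28668: DF=(1 − 673/28668·(0.968800+0.965300))/(1+673/28668) = 9327/10000 ≈ 0.932700
step 4 [4y] zero: DF = P = 9093/10000 ≈ 0.909300
step 5 [5y] zero: DF = P = 2163/2500 ≈ 0.865200

1 1 1211/1250
2 2 9653/10000
3 3 9327/10000
4 4 9093/10000
5 5 2163/2500
s(3y) = (1/(9327/10000) − 1)/(3) = 673/27981 ≈ 2.4052%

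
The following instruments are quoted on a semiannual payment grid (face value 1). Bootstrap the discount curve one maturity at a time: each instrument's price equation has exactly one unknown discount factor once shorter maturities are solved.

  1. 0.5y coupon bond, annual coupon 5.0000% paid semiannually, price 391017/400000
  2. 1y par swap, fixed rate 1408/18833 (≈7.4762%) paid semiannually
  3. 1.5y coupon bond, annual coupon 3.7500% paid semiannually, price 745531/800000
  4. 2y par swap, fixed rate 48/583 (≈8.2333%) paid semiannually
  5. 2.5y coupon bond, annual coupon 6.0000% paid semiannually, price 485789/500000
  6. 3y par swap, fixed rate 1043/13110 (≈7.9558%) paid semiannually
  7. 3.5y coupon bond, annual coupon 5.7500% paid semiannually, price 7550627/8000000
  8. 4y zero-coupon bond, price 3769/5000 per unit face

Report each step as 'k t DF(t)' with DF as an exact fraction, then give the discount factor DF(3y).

1 1/2 9537/10000
2 1 581/625
3 3/2 8801/10000
4 2 532/625
5 5/2 419/500
6 3 3957/5000
7 7/2 7709/10000
8 4 3769/5000
DF(3y) = 3957/5000 ≈ 0.791400

step 1 [0.5y] bond c/2=1/40: DF=(391017/400000 − 1/40·(0))/(1+1/40) = 9537/10000 ≈ 0.953700
step 2 [1y] swap r/2=704/18833: DF=(1 − 704/18833·(0.953700))/(1+704/18833) = 581/625 ≈ 0.929600
step 3 [1.5y] bond c/2=3/160: DF=(745531/800000 − 3/160·(0.953700+0.929600))/(1+3/160) = 8801/10000 ≈ 0.880100
step 4 [2y] swap r/2=24/583: DF=(1 − 24/583·(0.953700+0.929600+0.880100))/(1+24/583) = 532/625 ≈ 0.851200
step 5 [2.5y] bond c/2=3/100: DF=(485789/500000 − 3/100·(0.953700+0.929600+0.880100+0.851200))/(1+3/100) = 419/500 ≈ 0.838000
step 6 [3y] swap r/2=1043/26220: DF=(1 − 1043/26220·(0.953700+0.929600+0.880100+0.851200+0.838000))/(1+1043/26220) = 3957/5000 ≈ 0.791400
step 7 [3.5y] bond c/2=23/800: DF=(7550627/8000000 − 23/800·(0.953700+0.929600+0.880100+0.851200+0.838000+0.791400))/(1+23/800) = 7709/10000 ≈ 0.770900
step 8 [4y] zero: DF = P = 3769/5000 ≈ 0.753800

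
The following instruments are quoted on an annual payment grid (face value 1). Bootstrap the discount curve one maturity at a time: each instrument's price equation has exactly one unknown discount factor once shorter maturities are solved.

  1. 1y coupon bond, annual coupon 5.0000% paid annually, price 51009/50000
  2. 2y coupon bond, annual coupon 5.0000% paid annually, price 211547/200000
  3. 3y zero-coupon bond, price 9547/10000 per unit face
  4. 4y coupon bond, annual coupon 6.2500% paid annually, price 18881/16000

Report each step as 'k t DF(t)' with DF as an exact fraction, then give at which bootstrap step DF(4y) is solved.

step 1 [1y] bond c/1=1/20: DF=(51009/50000 − 1/20·(0))/(1+1/20) = 2429/2500 ≈ 0.971600
step 2 [2y] bond c/1=1/20: DF=(211547/200000 − 1/20·(0.971600))/(1+1/20) = 9611/10000 ≈ 0.961100
step 3 [3y] zero: DF = P = 9547/10000 ≈ 0.954700
step 4 [4y] bond c/1=1/16: DF=(18881/16000 − 1/16·(0.971600+0.961100+0.954700))/(1+1/16) = 588/625 ≈ 0.940800

1 1 2429/2500
2 2 9611/10000
3 3 9547/10000
4 4 588/625
DF(4y) is solved at step 4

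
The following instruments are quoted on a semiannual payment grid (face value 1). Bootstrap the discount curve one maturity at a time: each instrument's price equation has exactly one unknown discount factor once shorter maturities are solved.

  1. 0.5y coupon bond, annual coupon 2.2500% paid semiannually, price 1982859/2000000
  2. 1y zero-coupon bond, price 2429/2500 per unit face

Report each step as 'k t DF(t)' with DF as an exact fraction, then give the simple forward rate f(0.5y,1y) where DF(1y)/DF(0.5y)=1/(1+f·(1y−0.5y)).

step 1 [0.5y] bond c/2=9/800: DF=(1982859/2000000 − 9/800·(0))/(1+9/800) = 2451/2500 ≈ 0.980400
step 2 [1y] zero: DF = P = 2429/2500 ≈ 0.971600

1 1/2 2451/2500
2 1 2429/2500
f(0.5y,1y) = ((2451/2500)/(2429/2500) − 1)/(1/2) = 44/2429 ≈ 1.8114%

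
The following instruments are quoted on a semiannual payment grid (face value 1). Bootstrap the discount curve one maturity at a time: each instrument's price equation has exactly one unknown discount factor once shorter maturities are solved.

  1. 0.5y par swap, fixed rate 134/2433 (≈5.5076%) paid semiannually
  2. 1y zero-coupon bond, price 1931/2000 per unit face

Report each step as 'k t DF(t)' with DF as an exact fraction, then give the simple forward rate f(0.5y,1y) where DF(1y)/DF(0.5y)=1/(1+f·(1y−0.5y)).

1 1/2 2433/2500
2 1 1931/2000
f(0.5y,1y) = ((2433/2500)/(1931/2000) − 1)/(1/2) = 154/9655 ≈ 1.5950%

step 1 [0.5y] swap r/2=67/2433: DF=(1 − 67/2433·(0))/(1+67/2433) = 2433/2500 ≈ 0.973200
step 2 [1y] zero: DF = P = 1931/2000 ≈ 0.965500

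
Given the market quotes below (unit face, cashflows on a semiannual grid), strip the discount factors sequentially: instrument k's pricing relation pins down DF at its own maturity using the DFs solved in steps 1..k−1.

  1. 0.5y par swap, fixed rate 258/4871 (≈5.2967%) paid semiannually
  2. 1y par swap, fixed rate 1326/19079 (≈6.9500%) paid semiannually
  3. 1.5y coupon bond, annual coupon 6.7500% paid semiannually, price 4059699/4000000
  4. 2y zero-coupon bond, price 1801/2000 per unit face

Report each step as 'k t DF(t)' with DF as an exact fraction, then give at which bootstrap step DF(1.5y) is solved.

step 1 [0.5y] swap r/2=129/4871: DF=(1 − 129/4871·(0))/(1+129/4871) = 4871/5000 ≈ 0.974200
step 2 [1y] swap r/2=663/19079: DF=(1 − 663/19079·(0.974200))/(1+663/19079) = 9337/10000 ≈ 0.933700
step 3 [1.5y] bond c/2=27/800: DF=(4059699/4000000 − 27/800·(0.974200+0.933700))/(1+27/800) = 1839/2000 ≈ 0.919500
step 4 [2y] zero: DF = P = 1801/2000 ≈ 0.900500

1 1/2 4871/5000
2 1 9337/10000
3 3/2 1839/2000
4 2 1801/2000
DF(1.5y) is solved at step 3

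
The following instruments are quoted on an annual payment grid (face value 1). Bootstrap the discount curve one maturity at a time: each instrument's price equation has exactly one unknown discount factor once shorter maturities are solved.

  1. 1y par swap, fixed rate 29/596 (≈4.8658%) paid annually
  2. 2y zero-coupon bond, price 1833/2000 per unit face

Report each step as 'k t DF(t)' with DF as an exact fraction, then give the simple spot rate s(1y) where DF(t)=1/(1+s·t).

step 1 [1y] swap r/1=29/596: DF=(1 − 29/596·(0))/(1+29/596) = 596/625 ≈ 0.953600
step 2 [2y] zero: DF = P = 1833/2000 ≈ 0.916500

1 1 596/625
2 2 1833/2000
s(1y) = (1/(596/625) − 1)/(1) = 29/596 ≈ 4.8658%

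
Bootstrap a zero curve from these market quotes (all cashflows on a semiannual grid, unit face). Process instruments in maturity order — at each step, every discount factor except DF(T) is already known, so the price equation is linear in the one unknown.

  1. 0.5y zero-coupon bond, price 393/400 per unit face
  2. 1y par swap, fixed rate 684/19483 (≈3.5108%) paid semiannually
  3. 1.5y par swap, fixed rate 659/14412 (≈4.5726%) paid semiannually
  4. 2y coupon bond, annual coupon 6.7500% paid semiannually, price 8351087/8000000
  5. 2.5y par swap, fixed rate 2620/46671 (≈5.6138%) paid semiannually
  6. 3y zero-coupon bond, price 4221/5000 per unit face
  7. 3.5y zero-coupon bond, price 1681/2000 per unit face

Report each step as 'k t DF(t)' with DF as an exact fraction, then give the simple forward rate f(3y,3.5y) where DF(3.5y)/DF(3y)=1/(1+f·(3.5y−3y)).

step 1 [0.5y] zero: DF = P = 393/400 ≈ 0.982500
step 2 [1y] swap r/2=342/19483: DF=(1 − 342/19483·(0.982500))/(1+342/19483) = 4829/5000 ≈ 0.965800
step 3 [1.5y] swap r/2=659/28824: DF=(1 − 659/28824·(0.982500+0.965800))/(1+659/28824) = 9341/10000 ≈ 0.934100
step 4 [2y] bond c/2=27/800: DF=(8351087/8000000 − 27/800·(0.982500+0.965800+0.934100))/(1+27/800) = 9157/10000 ≈ 0.915700
step 5 [2.5y] swap r/2=1310/46671: DF=(1 − 1310/46671·(0.982500+0.965800+0.934100+0.915700))/(1+1310/46671) = 869/1000 ≈ 0.869000
step 6 [3y] zero: DF = P = 4221/5000 ≈ 0.844200
step 7 [3.5y] zero: DF = P = 1681/2000 ≈ 0.840500

1 1/2 393/400
2 1 4829/5000
3 3/2 9341/10000
4 2 9157/10000
5 5/2 869/1000
6 3 4221/5000
7 7/2 1681/2000
f(3y,3.5y) = ((4221/5000)/(1681/2000) − 1)/(1/2) = 74/8405 ≈ 0.8804%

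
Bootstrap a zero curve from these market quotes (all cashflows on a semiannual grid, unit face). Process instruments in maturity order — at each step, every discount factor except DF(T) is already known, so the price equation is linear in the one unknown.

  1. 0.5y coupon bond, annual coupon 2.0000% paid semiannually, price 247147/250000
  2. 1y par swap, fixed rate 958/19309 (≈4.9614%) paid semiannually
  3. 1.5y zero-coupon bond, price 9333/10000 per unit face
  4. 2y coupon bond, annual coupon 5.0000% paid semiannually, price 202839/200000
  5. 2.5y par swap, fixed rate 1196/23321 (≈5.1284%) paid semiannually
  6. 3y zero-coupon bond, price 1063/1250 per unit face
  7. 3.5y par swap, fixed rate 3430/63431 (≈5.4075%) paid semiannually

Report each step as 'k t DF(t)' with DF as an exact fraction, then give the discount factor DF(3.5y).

step 1 [0.5y] bond c/2=1/100: DF=(247147/250000 − 1/100·(0))/(1+1/100) = 2447/2500 ≈ 0.978800
step 2 [1y] swap r/2=479/19309: DF=(1 − 479/19309·(0.978800))/(1+479/19309) = 9521/10000 ≈ 0.952100
step 3 [1.5y] zero: DF = P = 9333/10000 ≈ 0.933300
step 4 [2y] bond c/2=1/40: DF=(202839/200000 − 1/40·(0.978800+0.952100+0.933300))/(1+1/40) = 2299/2500 ≈ 0.919600
step 5 [2.5y] swap r/2=598/23321: DF=(1 − 598/23321·(0.978800+0.952100+0.933300+0.919600))/(1+598/23321) = 2201/2500 ≈ 0.880400
step 6 [3y] zero: DF = P = 1063/1250 ≈ 0.850400
step 7 [3.5y] swap r/2=1715/63431: DF=(1 − 1715/63431·(0.978800+0.952100+0.933300+0.919600+0.880400+0.850400))/(1+1715/63431) = 1657/2000 ≈ 0.828500

1 1/2 2447/2500
2 1 9521/10000
3 3/2 9333/10000
4 2 2299/2500
5 5/2 2201/2500
6 3 1063/1250
7 7/2 1657/2000
DF(3.5y) = 1657/2000 ≈ 0.828500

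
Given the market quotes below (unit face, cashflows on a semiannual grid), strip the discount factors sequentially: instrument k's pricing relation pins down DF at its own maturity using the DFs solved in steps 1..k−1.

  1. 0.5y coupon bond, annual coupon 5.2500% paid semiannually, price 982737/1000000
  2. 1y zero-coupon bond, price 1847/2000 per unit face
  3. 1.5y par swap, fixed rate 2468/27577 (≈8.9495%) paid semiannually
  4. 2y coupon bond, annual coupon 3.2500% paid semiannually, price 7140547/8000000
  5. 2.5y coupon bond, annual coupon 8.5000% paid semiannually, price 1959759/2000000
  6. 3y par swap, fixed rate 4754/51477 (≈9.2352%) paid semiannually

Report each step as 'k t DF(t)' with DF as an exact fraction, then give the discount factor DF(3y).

1 1/2 1197/1250
2 1 1847/2000
3 3/2 4383/5000
4 2 4171/5000
5 5/2 1587/2000
6 3 7623/10000
DF(3y) = 7623/10000 ≈ 0.762300

step 1 [0.5y] bond c/2=21/800: DF=(982737/1000000 − 21/800·(0))/(1+21/800) = 1197/1250 ≈ 0.957600
step 2 [1y] zero: DF = P = 1847/2000 ≈ 0.923500
step 3 [1.5y] swap r/2=1234/27577: DF=(1 − 1234/27577·(0.957600+0.923500))/(1+1234/27577) = 4383/5000 ≈ 0.876600
step 4 [2y] bond c/2=13/800: DF=(7140547/8000000 − 13/800·(0.957600+0.923500+0.876600))/(1+13/800) = 4171/5000 ≈ 0.834200
step 5 [2.5y] bond c/2=17/400: DF=(1959759/2000000 − 17/400·(0.957600+0.923500+0.876600+0.834200))/(1+17/400) = 1587/2000 ≈ 0.793500
step 6 [3y] swap r/2=2377/51477: DF=(1 − 2377/51477·(0.957600+0.923500+0.876600+0.834200+0.793500))/(1+2377/51477) = 7623/10000 ≈ 0.762300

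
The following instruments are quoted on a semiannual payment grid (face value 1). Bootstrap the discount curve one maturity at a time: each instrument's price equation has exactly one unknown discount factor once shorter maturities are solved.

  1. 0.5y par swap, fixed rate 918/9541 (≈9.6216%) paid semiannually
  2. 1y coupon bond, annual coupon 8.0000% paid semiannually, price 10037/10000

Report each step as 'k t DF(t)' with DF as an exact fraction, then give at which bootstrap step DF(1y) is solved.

step 1 [0.5y] swap r/2=459/9541: DF=(1 − 459/9541·(0))/(1+459/9541) = 9541/10000 ≈ 0.954100
step 2 [1y] bond c/2=1/25: DF=(10037/10000 − 1/25·(0.954100))/(1+1/25) = 2321/2500 ≈ 0.928400

1 1/2 9541/10000
2 1 2321/2500
DF(1y) is solved at step 2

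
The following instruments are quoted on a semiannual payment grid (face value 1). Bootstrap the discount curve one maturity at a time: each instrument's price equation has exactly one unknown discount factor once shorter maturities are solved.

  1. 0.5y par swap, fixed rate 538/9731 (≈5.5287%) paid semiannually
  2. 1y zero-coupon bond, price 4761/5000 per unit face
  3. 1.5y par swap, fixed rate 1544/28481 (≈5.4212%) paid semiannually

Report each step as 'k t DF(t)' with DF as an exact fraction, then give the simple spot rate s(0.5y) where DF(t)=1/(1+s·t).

1 1/2 9731/10000
2 1 4761/5000
3 3/2 2307/2500
s(0.5y) = (1/(9731/10000) − 1)/(1/2) = 538/9731 ≈ 5.5287%

step 1 [0.5y] swap r/2=269/9731: DF=(1 − 269/9731·(0))/(1+269/9731) = 9731/10000 ≈ 0.973100
step 2 [1y] zero: DF = P = 4761/5000 ≈ 0.952200
step 3 [1.5y] swap r/2=772/28481: DF=(1 − 772/28481·(0.973100+0.952200))/(1+772/28481) = 2307/2500 ≈ 0.922800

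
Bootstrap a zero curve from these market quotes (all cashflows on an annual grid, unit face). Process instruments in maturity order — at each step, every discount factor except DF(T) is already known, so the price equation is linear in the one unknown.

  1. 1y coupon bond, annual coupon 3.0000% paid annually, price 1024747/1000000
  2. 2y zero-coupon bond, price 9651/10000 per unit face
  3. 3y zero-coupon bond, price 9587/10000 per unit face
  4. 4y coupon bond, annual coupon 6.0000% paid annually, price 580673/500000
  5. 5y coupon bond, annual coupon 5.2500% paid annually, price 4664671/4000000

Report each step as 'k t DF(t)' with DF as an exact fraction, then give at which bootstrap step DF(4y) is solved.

1 1 9949/10000
2 2 9651/10000
3 3 9587/10000
4 4 1163/1250
5 5 229/250
DF(4y) is solved at step 4

step 1 [1y] bond c/1=3/100: DF=(1024747/1000000 − 3/100·(0))/(1+3/100) = 9949/10000 ≈ 0.994900
step 2 [2y] zero: DF = P = 9651/10000 ≈ 0.965100
step 3 [3y] zero: DF = P = 9587/10000 ≈ 0.958700
step 4 [4y] bond c/1=3/50: DF=(580673/500000 − 3/50·(0.994900+0.965100+0.958700))/(1+3/50) = 1163/1250 ≈ 0.930400
step 5 [5y] bond c/1=21/400: DF=(4664671/4000000 − 21/400·(0.994900+0.965100+0.958700+0.930400))/(1+21/400) = 229/250 ≈ 0.916000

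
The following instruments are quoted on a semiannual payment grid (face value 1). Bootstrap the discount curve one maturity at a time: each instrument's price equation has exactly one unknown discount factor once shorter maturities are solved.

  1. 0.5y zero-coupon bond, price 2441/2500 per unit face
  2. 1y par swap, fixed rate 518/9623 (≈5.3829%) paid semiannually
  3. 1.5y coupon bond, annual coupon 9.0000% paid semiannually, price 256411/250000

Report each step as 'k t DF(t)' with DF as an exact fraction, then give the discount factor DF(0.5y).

step 1 [0.5y] zero: DF = P = 2441/2500 ≈ 0.976400
step 2 [1y] swap r/2=259/9623: DF=(1 − 259/9623·(0.976400))/(1+259/9623) = 4741/5000 ≈ 0.948200
step 3 [1.5y] bond c/2=9/200: DF=(256411/250000 − 9/200·(0.976400+0.948200))/(1+9/200) = 4493/5000 ≈ 0.898600

1 1/2 2441/2500
2 1 4741/5000
3 3/2 4493/5000
DF(0.5y) = 2441/2500 ≈ 0.976400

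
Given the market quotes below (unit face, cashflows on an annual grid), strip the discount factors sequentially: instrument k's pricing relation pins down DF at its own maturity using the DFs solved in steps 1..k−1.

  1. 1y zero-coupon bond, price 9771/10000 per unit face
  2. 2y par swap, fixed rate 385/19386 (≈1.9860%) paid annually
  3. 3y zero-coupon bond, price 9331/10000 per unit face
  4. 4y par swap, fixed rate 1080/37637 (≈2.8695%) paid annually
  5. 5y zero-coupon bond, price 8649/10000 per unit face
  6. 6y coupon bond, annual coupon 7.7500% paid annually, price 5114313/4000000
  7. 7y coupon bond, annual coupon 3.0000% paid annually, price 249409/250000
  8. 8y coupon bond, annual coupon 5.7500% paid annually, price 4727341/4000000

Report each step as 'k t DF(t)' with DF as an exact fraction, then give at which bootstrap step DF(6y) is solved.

1 1 9771/10000
2 2 1923/2000
3 3 9331/10000
4 4 223/250
5 5 8649/10000
6 6 8537/10000
7 7 8089/10000
8 8 1551/2000
DF(6y) is solved at step 6

step 1 [1y] zero: DF = P = 9771/10000 ≈ 0.977100
step 2 [2y] swap r/1=385/19386: DF=(1 − 385/19386·(0.977100))/(1+385/19386) = 1923/2000 ≈ 0.961500
step 3 [3y] zero: DF = P = 9331/10000 ≈ 0.933100
step 4 [4y] swap r/1=1080/37637: DF=(1 − 1080/37637·(0.977100+0.961500+0.933100))/(1+1080/37637) = 223/250 ≈ 0.892000
step 5 [5y] zero: DF = P = 8649/10000 ≈ 0.864900
step 6 [6y] bond c/1=31/400: DF=(5114313/4000000 − 31/400·(0.977100+0.961500+0.933100+0.892000+0.864900))/(1+31/400) = 8537/10000 ≈ 0.853700
step 7 [7y] bond c/1=3/100: DF=(249409/250000 − 3/100·(0.977100+0.961500+0.933100+0.892000+0.864900+0.853700))/(1+3/100) = 8089/10000 ≈ 0.808900
step 8 [8y] bond c/1=23/400: DF=(4727341/4000000 − 23/400·(0.977100+0.961500+0.933100+0.892000+0.864900+0.853700+0.808900))/(1+23/400) = 1551/2000 ≈ 0.775500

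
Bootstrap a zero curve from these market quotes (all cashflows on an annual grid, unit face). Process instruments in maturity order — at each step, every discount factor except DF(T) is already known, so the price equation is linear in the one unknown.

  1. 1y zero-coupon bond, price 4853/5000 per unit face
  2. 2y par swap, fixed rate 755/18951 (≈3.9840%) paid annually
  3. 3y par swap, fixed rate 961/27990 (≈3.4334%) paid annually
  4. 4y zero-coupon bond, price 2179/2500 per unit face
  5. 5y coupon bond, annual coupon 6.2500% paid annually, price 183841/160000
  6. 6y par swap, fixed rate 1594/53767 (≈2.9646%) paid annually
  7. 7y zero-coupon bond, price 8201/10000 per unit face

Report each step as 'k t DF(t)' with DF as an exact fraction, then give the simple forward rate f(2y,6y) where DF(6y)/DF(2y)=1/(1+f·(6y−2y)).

1 1 4853/5000
2 2 1849/2000
3 3 9039/10000
4 4 2179/2500
5 5 1731/2000
6 6 4203/5000
7 7 8201/10000
f(2y,6y) = ((1849/2000)/(4203/5000) − 1)/(4) = 839/33624 ≈ 2.4952%

step 1 [1y] zero: DF = P = 4853/5000 ≈ 0.970600
step 2 [2y] swap r/1=755/18951: DF=(1 − 755/18951·(0.970600))/(1+755/18951) = 1849/2000 ≈ 0.924500
step 3 [3y] swap r/1=961/27990: DF=(1 − 961/27990·(0.970600+0.924500))/(1+961/27990) = 9039/10000 ≈ 0.903900
step 4 [4y] zero: DF = P = 2179/2500 ≈ 0.871600
step 5 [5y] bond c/1=1/16: DF=(183841/160000 − 1/16·(0.970600+0.924500+0.903900+0.871600))/(1+1/16) = 1731/2000 ≈ 0.865500
step 6 [6y] swap r/1=1594/53767: DF=(1 − 1594/53767·(0.970600+0.924500+0.903900+0.871600+0.865500))/(1+1594/53767) = 4203/5000 ≈ 0.840600
step 7 [7y] zero: DF = P = 8201/10000 ≈ 0.820100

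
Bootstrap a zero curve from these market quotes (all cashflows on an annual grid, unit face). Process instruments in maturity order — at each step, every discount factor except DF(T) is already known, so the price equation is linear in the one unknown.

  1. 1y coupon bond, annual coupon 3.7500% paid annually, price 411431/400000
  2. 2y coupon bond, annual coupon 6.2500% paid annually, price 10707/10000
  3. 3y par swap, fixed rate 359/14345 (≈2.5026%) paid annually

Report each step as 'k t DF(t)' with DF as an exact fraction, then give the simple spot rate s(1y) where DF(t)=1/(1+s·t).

step 1 [1y] bond c/1=3/80: DF=(411431/400000 − 3/80·(0))/(1+3/80) = 4957/5000 ≈ 0.991400
step 2 [2y] bond c/1=1/16: DF=(10707/10000 − 1/16·(0.991400))/(1+1/16) = 4747/5000 ≈ 0.949400
step 3 [3y] swap r/1=359/14345: DF=(1 − 359/14345·(0.991400+0.949400))/(1+359/14345) = 4641/5000 ≈ 0.928200

1 1 4957/5000
2 2 4747/5000
3 3 4641/5000
s(1y) = (1/(4957/5000) − 1)/(1) = 43/4957 ≈ 0.8675%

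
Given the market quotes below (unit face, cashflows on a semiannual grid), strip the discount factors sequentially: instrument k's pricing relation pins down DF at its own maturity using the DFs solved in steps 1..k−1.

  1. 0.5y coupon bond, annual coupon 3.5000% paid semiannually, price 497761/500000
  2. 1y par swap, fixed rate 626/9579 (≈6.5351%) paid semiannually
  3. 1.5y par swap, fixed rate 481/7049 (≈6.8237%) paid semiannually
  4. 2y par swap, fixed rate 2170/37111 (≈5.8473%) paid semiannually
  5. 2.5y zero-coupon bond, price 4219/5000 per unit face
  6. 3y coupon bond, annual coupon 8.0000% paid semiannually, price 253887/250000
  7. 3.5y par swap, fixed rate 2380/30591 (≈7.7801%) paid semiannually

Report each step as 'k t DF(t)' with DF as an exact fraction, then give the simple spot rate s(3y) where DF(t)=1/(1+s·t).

step 1 [0.5y] bond c/2=7/400: DF=(497761/500000 − 7/400·(0))/(1+7/400) = 1223/1250 ≈ 0.978400
step 2 [1y] swap r/2=313/9579: DF=(1 − 313/9579·(0.978400))/(1+313/9579) = 4687/5000 ≈ 0.937400
step 3 [1.5y] swap r/2=481/14098: DF=(1 − 481/14098·(0.978400+0.937400))/(1+481/14098) = 4519/5000 ≈ 0.903800
step 4 [2y] swap r/2=1085/37111: DF=(1 − 1085/37111·(0.978400+0.937400+0.903800))/(1+1085/37111) = 1783/2000 ≈ 0.891500
step 5 [2.5y] zero: DF = P = 4219/5000 ≈ 0.843800
step 6 [3y] bond c/2=1/25: DF=(253887/250000 − 1/25·(0.978400+0.937400+0.903800+0.891500+0.843800))/(1+1/25) = 8013/10000 ≈ 0.801300
step 7 [3.5y] swap r/2=1190/30591: DF=(1 − 1190/30591·(0.978400+0.937400+0.903800+0.891500+0.843800+0.801300))/(1+1190/30591) = 381/500 ≈ 0.762000

1 1/2 1223/1250
2 1 4687/5000
3 3/2 4519/5000
4 2 1783/2000
5 5/2 4219/5000
6 3 8013/10000
7 7/2 381/500
s(3y) = (1/(8013/10000) − 1)/(3) = 1987/24039 ≈ 8.2657%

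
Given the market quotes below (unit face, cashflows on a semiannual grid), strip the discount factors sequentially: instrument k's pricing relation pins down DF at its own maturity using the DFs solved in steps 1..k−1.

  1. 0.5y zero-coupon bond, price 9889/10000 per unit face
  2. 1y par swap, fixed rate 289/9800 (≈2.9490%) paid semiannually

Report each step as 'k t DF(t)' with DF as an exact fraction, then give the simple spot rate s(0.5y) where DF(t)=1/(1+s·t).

step 1 [0.5y] zero: DF = P = 9889/10000 ≈ 0.988900
step 2 [1y] swap r/2=289/19600: DF=(1 − 289/19600·(0.988900))/(1+289/19600) = 9711/10000 ≈ 0.971100

1 1/2 9889/10000
2 1 9711/10000
s(0.5y) = (1/(9889/10000) − 1)/(1/2) = 222/9889 ≈ 2.2449%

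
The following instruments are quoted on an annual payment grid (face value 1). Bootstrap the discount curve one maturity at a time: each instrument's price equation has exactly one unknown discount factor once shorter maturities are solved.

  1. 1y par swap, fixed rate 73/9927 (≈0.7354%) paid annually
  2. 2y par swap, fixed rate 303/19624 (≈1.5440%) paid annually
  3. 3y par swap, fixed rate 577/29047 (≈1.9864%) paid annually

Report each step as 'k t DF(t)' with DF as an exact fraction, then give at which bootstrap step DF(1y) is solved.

step 1 [1y] swap r/1=73/9927: DF=(1 − 73/9927·(0))/(1+73/9927) = 9927/10000 ≈ 0.992700
step 2 [2y] swap r/1=303/19624: DF=(1 − 303/19624·(0.992700))/(1+303/19624) = 9697/10000 ≈ 0.969700
step 3 [3y] swap r/1=577/29047: DF=(1 − 577/29047·(0.992700+0.969700))/(1+577/29047) = 9423/10000 ≈ 0.942300

1 1 9927/10000
2 2 9697/10000
3 3 9423/10000
DF(1y) is solved at step 1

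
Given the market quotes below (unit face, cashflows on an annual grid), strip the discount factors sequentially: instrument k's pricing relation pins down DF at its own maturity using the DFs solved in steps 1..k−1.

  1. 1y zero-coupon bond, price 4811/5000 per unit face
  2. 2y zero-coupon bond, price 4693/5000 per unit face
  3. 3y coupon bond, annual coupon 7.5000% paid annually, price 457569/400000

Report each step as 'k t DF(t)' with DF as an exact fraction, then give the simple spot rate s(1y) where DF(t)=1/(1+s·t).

step 1 [1y] zero: DF = P = 4811/5000 ≈ 0.962200
step 2 [2y] zero: DF = P = 4693/5000 ≈ 0.938600
step 3 [3y] bond c/1=3/40: DF=(457569/400000 − 3/40·(0.962200+0.938600))/(1+3/40) = 1863/2000 ≈ 0.931500

1 1 4811/5000
2 2 4693/5000
3 3 1863/2000
s(1y) = (1/(4811/5000) − 1)/(1) = 189/4811 ≈ 3.9285%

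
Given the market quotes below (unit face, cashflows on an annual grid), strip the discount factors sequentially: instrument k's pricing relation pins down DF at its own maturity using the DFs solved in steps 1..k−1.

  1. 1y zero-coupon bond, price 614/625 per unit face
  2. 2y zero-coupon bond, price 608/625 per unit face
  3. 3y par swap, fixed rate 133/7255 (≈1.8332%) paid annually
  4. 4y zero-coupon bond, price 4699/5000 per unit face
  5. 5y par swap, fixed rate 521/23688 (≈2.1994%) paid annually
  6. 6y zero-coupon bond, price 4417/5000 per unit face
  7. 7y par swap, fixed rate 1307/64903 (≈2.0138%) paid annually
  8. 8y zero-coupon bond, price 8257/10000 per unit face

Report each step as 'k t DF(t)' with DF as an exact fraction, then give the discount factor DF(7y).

step 1 [1y] zero: DF = P = 614/625 ≈ 0.982400
step 2 [2y] zero: DF = P = 608/625 ≈ 0.972800
step 3 [3y] swap r/1=133/7255: DF=(1 − 133/7255·(0.982400+0.972800))/(1+133/7255) = 2367/2500 ≈ 0.946800
step 4 [4y] zero: DF = P = 4699/5000 ≈ 0.939800
step 5 [5y] swap r/1=521/23688: DF=(1 − 521/23688·(0.982400+0.972800+0.946800+0.939800))/(1+521/23688) = 4479/5000 ≈ 0.895800
step 6 [6y] zero: DF = P = 4417/5000 ≈ 0.883400
step 7 [7y] swap r/1=1307/64903: DF=(1 − 1307/64903·(0.982400+0.972800+0.946800+0.939800+0.895800+0.883400))/(1+1307/64903) = 8693/10000 ≈ 0.869300
step 8 [8y] zero: DF = P = 8257/10000 ≈ 0.825700

1 1 614/625
2 2 608/625
3 3 2367/2500
4 4 4699/5000
5 5 4479/5000
6 6 4417/5000
7 7 8693/10000
8 8 8257/10000
DF(7y) = 8693/10000 ≈ 0.869300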